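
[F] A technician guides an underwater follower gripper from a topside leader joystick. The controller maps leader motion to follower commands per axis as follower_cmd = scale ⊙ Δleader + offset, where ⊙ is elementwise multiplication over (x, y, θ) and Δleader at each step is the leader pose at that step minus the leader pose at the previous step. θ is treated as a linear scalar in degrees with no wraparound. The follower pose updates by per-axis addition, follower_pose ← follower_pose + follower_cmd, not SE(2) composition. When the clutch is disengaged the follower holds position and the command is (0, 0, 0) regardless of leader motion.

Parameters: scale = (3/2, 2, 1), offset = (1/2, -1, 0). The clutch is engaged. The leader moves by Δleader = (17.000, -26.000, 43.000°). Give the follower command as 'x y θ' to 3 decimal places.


26.000 -53.000 43.000

axis x: 3/2·17.000 + 1/2 = 26.000
axis y: 2·-26.000 + -1 = -53.000
axis θ: 1·43.000 + 0 = 43.000


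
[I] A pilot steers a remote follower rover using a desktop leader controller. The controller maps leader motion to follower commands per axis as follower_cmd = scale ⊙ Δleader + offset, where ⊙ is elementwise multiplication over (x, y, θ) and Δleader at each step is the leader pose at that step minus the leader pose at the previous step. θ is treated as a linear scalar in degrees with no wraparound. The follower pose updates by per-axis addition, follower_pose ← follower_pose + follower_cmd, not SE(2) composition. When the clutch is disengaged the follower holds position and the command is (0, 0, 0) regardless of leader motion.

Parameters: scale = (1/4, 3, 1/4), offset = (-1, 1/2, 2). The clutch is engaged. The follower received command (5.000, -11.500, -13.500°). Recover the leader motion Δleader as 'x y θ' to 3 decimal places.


24.000 -4.000 -62.000

axis x: (5.000 − -1) / (1/4) = 24.000
axis y: (-11.500 − 1/2) / (3) = -4.000
axis θ: (-13.500 − 2) / (1/4) = -62.000


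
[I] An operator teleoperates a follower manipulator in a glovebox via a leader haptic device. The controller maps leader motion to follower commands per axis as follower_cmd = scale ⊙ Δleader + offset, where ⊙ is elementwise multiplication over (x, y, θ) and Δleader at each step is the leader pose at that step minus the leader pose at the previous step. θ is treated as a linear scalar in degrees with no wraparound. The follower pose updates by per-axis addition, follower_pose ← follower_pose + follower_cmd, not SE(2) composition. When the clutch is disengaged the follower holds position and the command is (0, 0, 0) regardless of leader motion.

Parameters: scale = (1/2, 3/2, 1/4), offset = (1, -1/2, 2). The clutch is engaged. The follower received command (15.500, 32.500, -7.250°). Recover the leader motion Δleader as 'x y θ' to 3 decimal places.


29.000 22.000 -37.000

axis x: (15.500 − 1) / (1/2) = 29.000
axis y: (32.500 − -1/2) / (3/2) = 22.000
axis θ: (-7.250 − 2) / (1/4) = -37.000


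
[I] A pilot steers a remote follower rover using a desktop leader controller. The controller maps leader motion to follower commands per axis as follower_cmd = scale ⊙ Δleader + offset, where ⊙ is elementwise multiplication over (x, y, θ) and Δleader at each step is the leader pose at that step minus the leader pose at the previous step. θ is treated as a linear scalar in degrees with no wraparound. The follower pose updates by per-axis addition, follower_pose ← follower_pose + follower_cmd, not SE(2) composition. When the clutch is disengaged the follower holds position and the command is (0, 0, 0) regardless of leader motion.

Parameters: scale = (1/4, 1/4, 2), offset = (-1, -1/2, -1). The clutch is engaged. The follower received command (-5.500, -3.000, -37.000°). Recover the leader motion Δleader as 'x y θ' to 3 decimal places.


axis x: (-5.500 − -1) / (1/4) = -18.000
axis y: (-3.000 − -1/2) / (1/4) = -10.000
axis θ: (-37.000 − -1) / (2) = -18.000

-18.000 -10.000 -18.000


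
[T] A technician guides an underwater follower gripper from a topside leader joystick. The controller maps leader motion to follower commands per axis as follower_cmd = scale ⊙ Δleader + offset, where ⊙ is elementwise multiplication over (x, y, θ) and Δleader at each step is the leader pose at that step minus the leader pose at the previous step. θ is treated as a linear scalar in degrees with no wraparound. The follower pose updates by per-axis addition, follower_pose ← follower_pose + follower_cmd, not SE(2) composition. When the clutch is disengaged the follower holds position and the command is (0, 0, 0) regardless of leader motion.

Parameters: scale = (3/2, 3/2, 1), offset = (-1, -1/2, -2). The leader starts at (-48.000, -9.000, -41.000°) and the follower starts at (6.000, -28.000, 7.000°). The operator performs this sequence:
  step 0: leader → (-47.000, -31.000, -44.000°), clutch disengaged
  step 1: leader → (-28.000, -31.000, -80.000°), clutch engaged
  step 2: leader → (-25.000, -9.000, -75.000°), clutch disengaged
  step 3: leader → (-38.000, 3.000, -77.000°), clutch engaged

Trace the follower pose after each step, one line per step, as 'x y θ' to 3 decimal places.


6.000 -28.000 7.000
33.500 -28.500 -31.000
33.500 -28.500 -31.000
13.000 -11.000 -35.000

step 0: Δleader=(1.000, -22.000, -3.000°), disengaged; cmd=(0,0,0) → follower holds at (6.000, -28.000, 7.000°)
step 1: Δleader=(19.000, 0.000, -36.000°), engaged; cmd=(27.500, -0.500, -38.000°) → follower=(33.500, -28.500, -31.000°)
step 2: Δleader=(3.000, 22.000, 5.000°), disengaged; cmd=(0,0,0) → follower holds at (33.500, -28.500, -31.000°)
step 3: Δleader=(-13.000, 12.000, -2.000°), engaged; cmd=(-20.500, 17.500, -4.000°) → follower=(13.000, -11.000, -35.000°)


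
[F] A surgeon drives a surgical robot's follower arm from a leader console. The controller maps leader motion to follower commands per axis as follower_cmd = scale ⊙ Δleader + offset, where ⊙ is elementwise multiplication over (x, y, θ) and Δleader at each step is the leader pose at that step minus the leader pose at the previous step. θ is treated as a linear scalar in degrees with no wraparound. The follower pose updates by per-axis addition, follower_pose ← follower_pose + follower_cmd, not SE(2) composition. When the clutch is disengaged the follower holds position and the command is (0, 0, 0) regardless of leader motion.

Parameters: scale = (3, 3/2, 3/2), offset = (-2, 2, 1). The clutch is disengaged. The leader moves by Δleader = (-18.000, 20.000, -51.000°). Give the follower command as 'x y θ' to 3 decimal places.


clutch disengaged → follower holds; cmd = (0, 0, 0)

0.000 0.000 0.000


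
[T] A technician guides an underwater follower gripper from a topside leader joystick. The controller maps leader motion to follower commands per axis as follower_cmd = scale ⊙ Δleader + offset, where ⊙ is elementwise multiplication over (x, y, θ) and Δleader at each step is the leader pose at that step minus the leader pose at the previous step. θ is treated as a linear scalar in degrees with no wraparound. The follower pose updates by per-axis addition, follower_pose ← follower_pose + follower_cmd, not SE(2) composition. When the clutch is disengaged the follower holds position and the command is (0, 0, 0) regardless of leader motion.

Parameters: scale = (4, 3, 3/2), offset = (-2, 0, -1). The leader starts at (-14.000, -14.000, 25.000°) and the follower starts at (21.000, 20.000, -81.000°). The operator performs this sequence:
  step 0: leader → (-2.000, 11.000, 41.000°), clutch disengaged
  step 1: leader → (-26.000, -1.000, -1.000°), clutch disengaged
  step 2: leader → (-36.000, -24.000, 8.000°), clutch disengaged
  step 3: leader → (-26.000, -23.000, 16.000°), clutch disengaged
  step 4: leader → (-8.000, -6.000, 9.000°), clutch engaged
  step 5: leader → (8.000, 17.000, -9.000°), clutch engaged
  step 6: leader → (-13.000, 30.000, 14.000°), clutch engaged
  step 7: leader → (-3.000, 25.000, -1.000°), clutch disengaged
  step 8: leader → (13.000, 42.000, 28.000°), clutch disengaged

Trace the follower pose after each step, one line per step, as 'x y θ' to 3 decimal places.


step 0: Δleader=(12.000, 25.000, 16.000°), disengaged; cmd=(0,0,0) → follower holds at (21.000, 20.000, -81.000°)
step 1: Δleader=(-24.000, -12.000, -42.000°), disengaged; cmd=(0,0,0) → follower holds at (21.000, 20.000, -81.000°)
step 2: Δleader=(-10.000, -23.000, 9.000°), disengaged; cmd=(0,0,0) → follower holds at (21.000, 20.000, -81.000°)
step 3: Δleader=(10.000, 1.000, 8.000°), disengaged; cmd=(0,0,0) → follower holds at (21.000, 20.000, -81.000°)
step 4: Δleader=(18.000, 17.000, -7.000°), engaged; cmd=(70.000, 51.000, -11.500°) → follower=(91.000, 71.000, -92.500°)
step 5: Δleader=(16.000, 23.000, -18.000°), engaged; cmd=(62.000, 69.000, -28.000°) → follower=(153.000, 140.000, -120.500°)
step 6: Δleader=(-21.000, 13.000, 23.000°), engaged; cmd=(-86.000, 39.000, 33.500°) → follower=(67.000, 179.000, -87.000°)
step 7: Δleader=(10.000, -5.000, -15.000°), disengaged; cmd=(0,0,0) → follower holds at (67.000, 179.000, -87.000°)
step 8: Δleader=(16.000, 17.000, 29.000°), disengaged; cmd=(0,0,0) → follower holds at (67.000, 179.000, -87.000°)

21.000 20.000 -81.000
21.000 20.000 -81.000
21.000 20.000 -81.000
21.000 20.000 -81.000
91.000 71.000 -92.500
153.000 140.000 -120.500
67.000 179.000 -87.000
67.000 179.000 -87.000
67.000 179.000 -87.000


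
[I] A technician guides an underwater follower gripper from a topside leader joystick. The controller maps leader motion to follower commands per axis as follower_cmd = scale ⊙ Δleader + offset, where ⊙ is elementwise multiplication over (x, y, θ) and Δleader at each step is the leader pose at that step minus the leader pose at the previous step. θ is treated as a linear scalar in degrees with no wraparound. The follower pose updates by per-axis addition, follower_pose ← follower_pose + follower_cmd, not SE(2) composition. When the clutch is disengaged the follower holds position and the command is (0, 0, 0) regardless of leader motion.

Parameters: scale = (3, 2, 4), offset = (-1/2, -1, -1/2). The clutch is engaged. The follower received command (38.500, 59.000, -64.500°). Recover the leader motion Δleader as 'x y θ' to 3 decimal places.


13.000 30.000 -16.000

axis x: (38.500 − -1/2) / (3) = 13.000
axis y: (59.000 − -1) / (2) = 30.000
axis θ: (-64.500 − -1/2) / (4) = -16.000


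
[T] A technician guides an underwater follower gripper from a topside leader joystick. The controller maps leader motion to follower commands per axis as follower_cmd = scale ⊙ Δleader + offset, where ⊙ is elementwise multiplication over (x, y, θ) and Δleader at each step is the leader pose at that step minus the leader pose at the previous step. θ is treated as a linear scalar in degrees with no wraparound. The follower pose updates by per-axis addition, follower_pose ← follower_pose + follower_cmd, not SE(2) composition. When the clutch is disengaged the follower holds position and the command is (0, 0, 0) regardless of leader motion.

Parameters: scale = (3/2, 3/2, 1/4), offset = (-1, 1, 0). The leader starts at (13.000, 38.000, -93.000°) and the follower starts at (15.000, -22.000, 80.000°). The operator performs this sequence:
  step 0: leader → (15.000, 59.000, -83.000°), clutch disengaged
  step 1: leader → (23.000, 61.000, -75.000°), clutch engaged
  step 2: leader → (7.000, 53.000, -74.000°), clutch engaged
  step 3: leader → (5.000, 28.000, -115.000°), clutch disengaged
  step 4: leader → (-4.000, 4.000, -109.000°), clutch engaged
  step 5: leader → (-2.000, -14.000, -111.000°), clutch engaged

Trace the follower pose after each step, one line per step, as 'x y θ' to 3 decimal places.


step 0: Δleader=(2.000, 21.000, 10.000°), disengaged; cmd=(0,0,0) → follower holds at (15.000, -22.000, 80.000°)
step 1: Δleader=(8.000, 2.000, 8.000°), engaged; cmd=(11.000, 4.000, 2.000°) → follower=(26.000, -18.000, 82.000°)
step 2: Δleader=(-16.000, -8.000, 1.000°), engaged; cmd=(-25.000, -11.000, 0.250°) → follower=(1.000, -29.000, 82.250°)
step 3: Δleader=(-2.000, -25.000, -41.000°), disengaged; cmd=(0,0,0) → follower holds at (1.000, -29.000, 82.250°)
step 4: Δleader=(-9.000, -24.000, 6.000°), engaged; cmd=(-14.500, -35.000, 1.500°) → follower=(-13.500, -64.000, 83.750°)
step 5: Δleader=(2.000, -18.000, -2.000°), engaged; cmd=(2.000, -26.000, -0.500°) → follower=(-11.500, -90.000, 83.250°)

15.000 -22.000 80.000
26.000 -18.000 82.000
1.000 -29.000 82.250
1.000 -29.000 82.250
-13.500 -64.000 83.750
-11.500 -90.000 83.250


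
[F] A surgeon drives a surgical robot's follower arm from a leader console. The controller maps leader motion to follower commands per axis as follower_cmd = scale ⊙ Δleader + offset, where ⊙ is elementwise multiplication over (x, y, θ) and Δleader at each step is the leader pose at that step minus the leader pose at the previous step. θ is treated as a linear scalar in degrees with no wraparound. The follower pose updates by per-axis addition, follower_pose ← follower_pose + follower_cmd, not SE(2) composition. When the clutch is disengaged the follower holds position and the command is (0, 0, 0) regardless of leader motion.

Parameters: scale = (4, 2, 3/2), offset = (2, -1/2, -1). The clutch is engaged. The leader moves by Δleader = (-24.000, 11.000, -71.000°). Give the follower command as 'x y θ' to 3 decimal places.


axis x: 4·-24.000 + 2 = -94.000
axis y: 2·11.000 + -1/2 = 21.500
axis θ: 3/2·-71.000 + -1 = -107.500

-94.000 21.500 -107.500


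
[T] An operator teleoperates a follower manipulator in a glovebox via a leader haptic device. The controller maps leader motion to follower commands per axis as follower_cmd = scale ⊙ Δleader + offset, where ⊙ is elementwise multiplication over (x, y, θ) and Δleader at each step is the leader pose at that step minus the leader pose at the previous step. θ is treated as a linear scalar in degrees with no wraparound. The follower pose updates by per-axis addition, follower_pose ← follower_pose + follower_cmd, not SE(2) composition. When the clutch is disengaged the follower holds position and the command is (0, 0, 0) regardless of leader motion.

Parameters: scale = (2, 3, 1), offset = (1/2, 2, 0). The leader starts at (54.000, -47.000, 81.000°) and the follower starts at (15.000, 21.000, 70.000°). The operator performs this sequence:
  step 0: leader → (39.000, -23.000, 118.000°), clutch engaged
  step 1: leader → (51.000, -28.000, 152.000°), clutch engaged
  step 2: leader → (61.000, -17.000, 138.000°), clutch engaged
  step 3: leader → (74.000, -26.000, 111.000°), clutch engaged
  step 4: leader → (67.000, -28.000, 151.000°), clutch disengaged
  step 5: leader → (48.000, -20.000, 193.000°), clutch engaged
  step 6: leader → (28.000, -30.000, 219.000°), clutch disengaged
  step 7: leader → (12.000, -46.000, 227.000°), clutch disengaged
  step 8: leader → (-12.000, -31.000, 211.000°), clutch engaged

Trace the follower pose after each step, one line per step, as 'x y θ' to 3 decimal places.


-14.500 95.000 107.000
10.000 82.000 141.000
30.500 117.000 127.000
57.000 92.000 100.000
57.000 92.000 100.000
19.500 118.000 142.000
19.500 118.000 142.000
19.500 118.000 142.000
-28.000 165.000 126.000

step 0: Δleader=(-15.000, 24.000, 37.000°), engaged; cmd=(-29.500, 74.000, 37.000°) → follower=(-14.500, 95.000, 107.000°)
step 1: Δleader=(12.000, -5.000, 34.000°), engaged; cmd=(24.500, -13.000, 34.000°) → follower=(10.000, 82.000, 141.000°)
step 2: Δleader=(10.000, 11.000, -14.000°), engaged; cmd=(20.500, 35.000, -14.000°) → follower=(30.500, 117.000, 127.000°)
step 3: Δleader=(13.000, -9.000, -27.000°), engaged; cmd=(26.500, -25.000, -27.000°) → follower=(57.000, 92.000, 100.000°)
step 4: Δleader=(-7.000, -2.000, 40.000°), disengaged; cmd=(0,0,0) → follower holds at (57.000, 92.000, 100.000°)
step 5: Δleader=(-19.000, 8.000, 42.000°), engaged; cmd=(-37.500, 26.000, 42.000°) → follower=(19.500, 118.000, 142.000°)
step 6: Δleader=(-20.000, -10.000, 26.000°), disengaged; cmd=(0,0,0) → follower holds at (19.500, 118.000, 142.000°)
step 7: Δleader=(-16.000, -16.000, 8.000°), disengaged; cmd=(0,0,0) → follower holds at (19.500, 118.000, 142.000°)
step 8: Δleader=(-24.000, 15.000, -16.000°), engaged; cmd=(-47.500, 47.000, -16.000°) → follower=(-28.000, 165.000, 126.000°)


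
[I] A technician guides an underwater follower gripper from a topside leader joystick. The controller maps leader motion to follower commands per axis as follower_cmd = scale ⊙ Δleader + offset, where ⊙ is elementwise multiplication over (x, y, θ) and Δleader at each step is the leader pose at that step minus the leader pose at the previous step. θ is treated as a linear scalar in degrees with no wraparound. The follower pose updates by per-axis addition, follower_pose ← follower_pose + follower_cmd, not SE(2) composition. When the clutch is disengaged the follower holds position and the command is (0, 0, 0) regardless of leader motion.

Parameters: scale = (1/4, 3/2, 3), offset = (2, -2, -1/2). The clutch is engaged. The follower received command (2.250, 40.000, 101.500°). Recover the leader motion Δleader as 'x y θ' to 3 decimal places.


1.000 28.000 34.000

axis x: (2.250 − 2) / (1/4) = 1.000
axis y: (40.000 − -2) / (3/2) = 28.000
axis θ: (101.500 − -1/2) / (3) = 34.000


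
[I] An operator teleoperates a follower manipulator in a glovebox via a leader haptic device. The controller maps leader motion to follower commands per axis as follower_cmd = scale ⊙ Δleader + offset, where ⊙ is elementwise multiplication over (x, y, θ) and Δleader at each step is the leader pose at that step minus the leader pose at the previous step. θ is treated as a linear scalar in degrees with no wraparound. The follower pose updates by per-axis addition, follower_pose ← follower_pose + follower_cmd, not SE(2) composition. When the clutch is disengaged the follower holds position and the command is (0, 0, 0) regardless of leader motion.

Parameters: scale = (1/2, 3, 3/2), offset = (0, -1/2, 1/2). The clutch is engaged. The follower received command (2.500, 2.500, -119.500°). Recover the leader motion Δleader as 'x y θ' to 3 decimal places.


axis x: (2.500 − 0) / (1/2) = 5.000
axis y: (2.500 − -1/2) / (3) = 1.000
axis θ: (-119.500 − 1/2) / (3/2) = -80.000

5.000 1.000 -80.000


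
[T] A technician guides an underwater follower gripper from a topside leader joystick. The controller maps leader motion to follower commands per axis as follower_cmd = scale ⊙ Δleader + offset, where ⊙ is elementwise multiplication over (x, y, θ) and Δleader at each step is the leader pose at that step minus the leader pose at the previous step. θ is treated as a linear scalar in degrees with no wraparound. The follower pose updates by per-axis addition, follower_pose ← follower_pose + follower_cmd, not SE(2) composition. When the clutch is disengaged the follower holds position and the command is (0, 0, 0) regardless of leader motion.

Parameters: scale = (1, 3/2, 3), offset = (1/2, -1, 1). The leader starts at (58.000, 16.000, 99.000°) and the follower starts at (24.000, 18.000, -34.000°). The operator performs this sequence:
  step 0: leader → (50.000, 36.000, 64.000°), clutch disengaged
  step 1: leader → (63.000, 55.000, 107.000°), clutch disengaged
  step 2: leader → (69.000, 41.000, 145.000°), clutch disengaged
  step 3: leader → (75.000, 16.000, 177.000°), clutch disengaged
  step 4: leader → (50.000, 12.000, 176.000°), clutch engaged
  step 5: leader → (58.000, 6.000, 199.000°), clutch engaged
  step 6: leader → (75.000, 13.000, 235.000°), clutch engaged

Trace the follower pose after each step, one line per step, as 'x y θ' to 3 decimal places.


24.000 18.000 -34.000
24.000 18.000 -34.000
24.000 18.000 -34.000
24.000 18.000 -34.000
-0.500 11.000 -36.000
8.000 1.000 34.000
25.500 10.500 143.000

step 0: Δleader=(-8.000, 20.000, -35.000°), disengaged; cmd=(0,0,0) → follower holds at (24.000, 18.000, -34.000°)
step 1: Δleader=(13.000, 19.000, 43.000°), disengaged; cmd=(0,0,0) → follower holds at (24.000, 18.000, -34.000°)
step 2: Δleader=(6.000, -14.000, 38.000°), disengaged; cmd=(0,0,0) → follower holds at (24.000, 18.000, -34.000°)
step 3: Δleader=(6.000, -25.000, 32.000°), disengaged; cmd=(0,0,0) → follower holds at (24.000, 18.000, -34.000°)
step 4: Δleader=(-25.000, -4.000, -1.000°), engaged; cmd=(-24.500, -7.000, -2.000°) → follower=(-0.500, 11.000, -36.000°)
step 5: Δleader=(8.000, -6.000, 23.000°), engaged; cmd=(8.500, -10.000, 70.000°) → follower=(8.000, 1.000, 34.000°)
step 6: Δleader=(17.000, 7.000, 36.000°), engaged; cmd=(17.500, 9.500, 109.000°) → follower=(25.500, 10.500, 143.000°)


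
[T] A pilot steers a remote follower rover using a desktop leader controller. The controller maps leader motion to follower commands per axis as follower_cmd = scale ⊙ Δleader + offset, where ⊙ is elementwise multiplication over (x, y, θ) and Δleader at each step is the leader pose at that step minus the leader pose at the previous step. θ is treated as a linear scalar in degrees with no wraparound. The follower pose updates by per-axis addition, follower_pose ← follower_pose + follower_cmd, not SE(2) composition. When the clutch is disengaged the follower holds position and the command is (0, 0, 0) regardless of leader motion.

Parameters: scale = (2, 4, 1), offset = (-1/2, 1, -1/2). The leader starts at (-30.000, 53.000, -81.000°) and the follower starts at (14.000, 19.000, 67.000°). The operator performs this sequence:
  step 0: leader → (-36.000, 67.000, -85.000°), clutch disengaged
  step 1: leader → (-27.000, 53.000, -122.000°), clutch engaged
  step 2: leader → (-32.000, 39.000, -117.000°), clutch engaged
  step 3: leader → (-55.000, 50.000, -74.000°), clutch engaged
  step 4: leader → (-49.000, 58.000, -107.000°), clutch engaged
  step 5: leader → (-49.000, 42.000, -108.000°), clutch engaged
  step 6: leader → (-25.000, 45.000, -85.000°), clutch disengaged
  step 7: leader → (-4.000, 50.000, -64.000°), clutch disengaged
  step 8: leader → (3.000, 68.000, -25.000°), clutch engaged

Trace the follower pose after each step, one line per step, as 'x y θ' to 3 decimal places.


14.000 19.000 67.000
31.500 -36.000 29.500
21.000 -91.000 34.000
-25.500 -46.000 76.500
-14.000 -13.000 43.000
-14.500 -76.000 41.500
-14.500 -76.000 41.500
-14.500 -76.000 41.500
-1.000 -3.000 80.000

step 0: Δleader=(-6.000, 14.000, -4.000°), disengaged; cmd=(0,0,0) → follower holds at (14.000, 19.000, 67.000°)
step 1: Δleader=(9.000, -14.000, -37.000°), engaged; cmd=(17.500, -55.000, -37.500°) → follower=(31.500, -36.000, 29.500°)
step 2: Δleader=(-5.000, -14.000, 5.000°), engaged; cmd=(-10.500, -55.000, 4.500°) → follower=(21.000, -91.000, 34.000°)
step 3: Δleader=(-23.000, 11.000, 43.000°), engaged; cmd=(-46.500, 45.000, 42.500°) → follower=(-25.500, -46.000, 76.500°)
step 4: Δleader=(6.000, 8.000, -33.000°), engaged; cmd=(11.500, 33.000, -33.500°) → follower=(-14.000, -13.000, 43.000°)
step 5: Δleader=(0.000, -16.000, -1.000°), engaged; cmd=(-0.500, -63.000, -1.500°) → follower=(-14.500, -76.000, 41.500°)
step 6: Δleader=(24.000, 3.000, 23.000°), disengaged; cmd=(0,0,0) → follower holds at (-14.500, -76.000, 41.500°)
step 7: Δleader=(21.000, 5.000, 21.000°), disengaged; cmd=(0,0,0) → follower holds at (-14.500, -76.000, 41.500°)
step 8: Δleader=(7.000, 18.000, 39.000°), engaged; cmd=(13.500, 73.000, 38.500°) → follower=(-1.000, -3.000, 80.000°)


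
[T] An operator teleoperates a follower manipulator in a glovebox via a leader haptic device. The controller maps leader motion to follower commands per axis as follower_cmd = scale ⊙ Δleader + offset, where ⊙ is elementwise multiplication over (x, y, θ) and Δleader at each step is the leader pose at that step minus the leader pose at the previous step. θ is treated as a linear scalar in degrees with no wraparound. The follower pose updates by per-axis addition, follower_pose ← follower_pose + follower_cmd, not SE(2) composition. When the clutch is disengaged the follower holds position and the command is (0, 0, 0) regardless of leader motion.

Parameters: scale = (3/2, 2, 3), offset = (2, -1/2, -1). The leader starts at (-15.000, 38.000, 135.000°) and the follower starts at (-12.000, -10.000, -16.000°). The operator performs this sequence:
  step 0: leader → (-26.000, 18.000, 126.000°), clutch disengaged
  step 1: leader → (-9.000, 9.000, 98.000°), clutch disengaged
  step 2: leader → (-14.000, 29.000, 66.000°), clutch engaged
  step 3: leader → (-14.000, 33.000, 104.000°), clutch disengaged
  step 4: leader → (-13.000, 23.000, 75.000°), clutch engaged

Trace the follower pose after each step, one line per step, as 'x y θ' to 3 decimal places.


-12.000 -10.000 -16.000
-12.000 -10.000 -16.000
-17.500 29.500 -113.000
-17.500 29.500 -113.000
-14.000 9.000 -201.000

step 0: Δleader=(-11.000, -20.000, -9.000°), disengaged; cmd=(0,0,0) → follower holds at (-12.000, -10.000, -16.000°)
step 1: Δleader=(17.000, -9.000, -28.000°), disengaged; cmd=(0,0,0) → follower holds at (-12.000, -10.000, -16.000°)
step 2: Δleader=(-5.000, 20.000, -32.000°), engaged; cmd=(-5.500, 39.500, -97.000°) → follower=(-17.500, 29.500, -113.000°)
step 3: Δleader=(0.000, 4.000, 38.000°), disengaged; cmd=(0,0,0) → follower holds at (-17.500, 29.500, -113.000°)
step 4: Δleader=(1.000, -10.000, -29.000°), engaged; cmd=(3.500, -20.500, -88.000°) → follower=(-14.000, 9.000, -201.000°)


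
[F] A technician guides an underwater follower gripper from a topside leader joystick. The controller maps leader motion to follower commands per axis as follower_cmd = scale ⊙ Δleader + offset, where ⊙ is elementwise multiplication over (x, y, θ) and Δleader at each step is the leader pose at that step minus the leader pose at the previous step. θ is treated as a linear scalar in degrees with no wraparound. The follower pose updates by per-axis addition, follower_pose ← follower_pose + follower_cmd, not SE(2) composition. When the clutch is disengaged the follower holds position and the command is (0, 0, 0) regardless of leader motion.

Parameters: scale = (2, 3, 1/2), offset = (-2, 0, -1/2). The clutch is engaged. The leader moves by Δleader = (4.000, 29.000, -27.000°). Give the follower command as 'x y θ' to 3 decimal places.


axis x: 2·4.000 + -2 = 6.000
axis y: 3·29.000 + 0 = 87.000
axis θ: 1/2·-27.000 + -1/2 = -14.000

6.000 87.000 -14.000


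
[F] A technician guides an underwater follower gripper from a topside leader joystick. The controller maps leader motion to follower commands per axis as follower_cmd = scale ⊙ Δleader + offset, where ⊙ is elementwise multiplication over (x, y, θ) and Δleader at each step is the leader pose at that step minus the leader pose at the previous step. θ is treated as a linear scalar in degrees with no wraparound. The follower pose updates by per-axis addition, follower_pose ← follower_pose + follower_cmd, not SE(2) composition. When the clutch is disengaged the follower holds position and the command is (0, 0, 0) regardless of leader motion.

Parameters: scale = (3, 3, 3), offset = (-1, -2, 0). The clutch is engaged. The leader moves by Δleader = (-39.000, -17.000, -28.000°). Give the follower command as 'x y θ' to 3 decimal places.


-118.000 -53.000 -84.000

axis x: 3·-39.000 + -1 = -118.000
axis y: 3·-17.000 + -2 = -53.000
axis θ: 3·-28.000 + 0 = -84.000


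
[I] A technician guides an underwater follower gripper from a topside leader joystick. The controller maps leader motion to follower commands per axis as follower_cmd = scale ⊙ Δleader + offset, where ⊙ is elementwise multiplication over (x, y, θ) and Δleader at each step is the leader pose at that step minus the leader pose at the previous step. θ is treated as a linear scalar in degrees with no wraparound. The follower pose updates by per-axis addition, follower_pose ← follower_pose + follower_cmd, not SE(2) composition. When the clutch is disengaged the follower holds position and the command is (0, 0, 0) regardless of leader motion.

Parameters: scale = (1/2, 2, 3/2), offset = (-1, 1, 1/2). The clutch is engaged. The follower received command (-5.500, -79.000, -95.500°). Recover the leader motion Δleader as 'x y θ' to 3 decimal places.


-9.000 -40.000 -64.000

axis x: (-5.500 − -1) / (1/2) = -9.000
axis y: (-79.000 − 1) / (2) = -40.000
axis θ: (-95.500 − 1/2) / (3/2) = -64.000


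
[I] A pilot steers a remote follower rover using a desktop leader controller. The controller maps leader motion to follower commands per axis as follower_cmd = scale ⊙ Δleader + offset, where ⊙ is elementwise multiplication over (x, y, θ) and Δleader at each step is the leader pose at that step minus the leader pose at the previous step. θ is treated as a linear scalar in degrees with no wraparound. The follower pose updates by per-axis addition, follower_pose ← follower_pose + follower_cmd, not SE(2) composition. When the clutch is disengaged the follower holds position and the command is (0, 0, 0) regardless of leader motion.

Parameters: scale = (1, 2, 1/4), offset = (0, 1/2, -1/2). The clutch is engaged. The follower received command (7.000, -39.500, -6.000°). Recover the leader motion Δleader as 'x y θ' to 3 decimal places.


7.000 -20.000 -22.000

axis x: (7.000 − 0) / (1) = 7.000
axis y: (-39.500 − 1/2) / (2) = -20.000
axis θ: (-6.000 − -1/2) / (1/4) = -22.000


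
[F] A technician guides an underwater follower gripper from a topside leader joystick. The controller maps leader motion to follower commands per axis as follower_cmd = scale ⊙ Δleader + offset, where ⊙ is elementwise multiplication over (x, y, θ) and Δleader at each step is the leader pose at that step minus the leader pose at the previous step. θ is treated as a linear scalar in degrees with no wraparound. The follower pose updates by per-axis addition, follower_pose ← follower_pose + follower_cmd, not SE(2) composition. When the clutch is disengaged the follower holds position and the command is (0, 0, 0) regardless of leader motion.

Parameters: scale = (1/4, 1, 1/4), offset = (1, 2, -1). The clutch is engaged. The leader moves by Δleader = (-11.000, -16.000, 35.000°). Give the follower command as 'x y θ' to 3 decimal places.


axis x: 1/4·-11.000 + 1 = -1.750
axis y: 1·-16.000 + 2 = -14.000
axis θ: 1/4·35.000 + -1 = 7.750

-1.750 -14.000 7.750


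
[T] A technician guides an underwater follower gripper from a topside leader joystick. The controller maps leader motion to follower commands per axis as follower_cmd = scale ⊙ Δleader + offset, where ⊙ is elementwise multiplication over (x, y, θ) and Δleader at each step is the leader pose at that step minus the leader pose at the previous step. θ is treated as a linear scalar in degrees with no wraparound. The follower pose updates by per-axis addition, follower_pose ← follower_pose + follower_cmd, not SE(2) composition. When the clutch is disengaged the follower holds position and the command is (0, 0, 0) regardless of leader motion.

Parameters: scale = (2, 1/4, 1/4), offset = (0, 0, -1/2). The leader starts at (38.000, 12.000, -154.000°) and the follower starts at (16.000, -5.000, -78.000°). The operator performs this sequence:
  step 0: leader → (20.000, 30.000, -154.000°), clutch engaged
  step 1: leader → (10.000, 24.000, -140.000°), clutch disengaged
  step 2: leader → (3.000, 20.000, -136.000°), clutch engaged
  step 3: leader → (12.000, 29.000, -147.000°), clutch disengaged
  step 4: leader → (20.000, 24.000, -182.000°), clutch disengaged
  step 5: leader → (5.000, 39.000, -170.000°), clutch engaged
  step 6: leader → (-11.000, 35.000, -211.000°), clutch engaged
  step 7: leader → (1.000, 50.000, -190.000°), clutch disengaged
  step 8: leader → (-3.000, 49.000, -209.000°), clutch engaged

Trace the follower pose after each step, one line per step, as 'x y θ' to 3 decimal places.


step 0: Δleader=(-18.000, 18.000, 0.000°), engaged; cmd=(-36.000, 4.500, -0.500°) → follower=(-20.000, -0.500, -78.500°)
step 1: Δleader=(-10.000, -6.000, 14.000°), disengaged; cmd=(0,0,0) → follower holds at (-20.000, -0.500, -78.500°)
step 2: Δleader=(-7.000, -4.000, 4.000°), engaged; cmd=(-14.000, -1.000, 0.500°) → follower=(-34.000, -1.500, -78.000°)
step 3: Δleader=(9.000, 9.000, -11.000°), disengaged; cmd=(0,0,0) → follower holds at (-34.000, -1.500, -78.000°)
step 4: Δleader=(8.000, -5.000, -35.000°), disengaged; cmd=(0,0,0) → follower holds at (-34.000, -1.500, -78.000°)
step 5: Δleader=(-15.000, 15.000, 12.000°), engaged; cmd=(-30.000, 3.750, 2.500°) → follower=(-64.000, 2.250, -75.500°)
step 6: Δleader=(-16.000, -4.000, -41.000°), engaged; cmd=(-32.000, -1.000, -10.750°) → follower=(-96.000, 1.250, -86.250°)
step 7: Δleader=(12.000, 15.000, 21.000°), disengaged; cmd=(0,0,0) → follower holds at (-96.000, 1.250, -86.250°)
step 8: Δleader=(-4.000, -1.000, -19.000°), engaged; cmd=(-8.000, -0.250, -5.250°) → follower=(-104.000, 1.000, -91.500°)

-20.000 -0.500 -78.500
-20.000 -0.500 -78.500
-34.000 -1.500 -78.000
-34.000 -1.500 -78.000
-34.000 -1.500 -78.000
-64.000 2.250 -75.500
-96.000 1.250 -86.250
-96.000 1.250 -86.250
-104.000 1.000 -91.500


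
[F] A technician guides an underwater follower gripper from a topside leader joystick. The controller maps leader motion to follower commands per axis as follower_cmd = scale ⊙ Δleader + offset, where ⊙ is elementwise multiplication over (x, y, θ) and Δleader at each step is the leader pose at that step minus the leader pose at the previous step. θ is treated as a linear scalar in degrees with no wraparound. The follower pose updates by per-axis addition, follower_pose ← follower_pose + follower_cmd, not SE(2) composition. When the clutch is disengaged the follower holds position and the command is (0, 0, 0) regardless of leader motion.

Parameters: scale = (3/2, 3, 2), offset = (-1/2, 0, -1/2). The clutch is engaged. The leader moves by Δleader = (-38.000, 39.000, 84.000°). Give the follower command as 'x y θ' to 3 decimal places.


axis x: 3/2·-38.000 + -1/2 = -57.500
axis y: 3·39.000 + 0 = 117.000
axis θ: 2·84.000 + -1/2 = 167.500

-57.500 117.000 167.500


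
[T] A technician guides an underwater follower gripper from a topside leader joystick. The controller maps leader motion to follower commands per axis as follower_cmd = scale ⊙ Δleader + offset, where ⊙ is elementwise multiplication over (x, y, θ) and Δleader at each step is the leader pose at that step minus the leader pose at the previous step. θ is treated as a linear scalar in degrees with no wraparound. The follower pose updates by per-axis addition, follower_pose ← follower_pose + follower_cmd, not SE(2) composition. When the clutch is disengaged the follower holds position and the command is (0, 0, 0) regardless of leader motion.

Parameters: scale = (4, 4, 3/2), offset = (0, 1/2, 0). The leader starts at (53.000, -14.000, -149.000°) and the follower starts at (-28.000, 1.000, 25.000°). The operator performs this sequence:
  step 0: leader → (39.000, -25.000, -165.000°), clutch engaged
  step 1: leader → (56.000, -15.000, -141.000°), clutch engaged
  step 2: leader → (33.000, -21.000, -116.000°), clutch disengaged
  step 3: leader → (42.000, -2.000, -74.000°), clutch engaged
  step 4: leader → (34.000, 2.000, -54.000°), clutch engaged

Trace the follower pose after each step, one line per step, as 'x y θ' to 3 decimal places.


step 0: Δleader=(-14.000, -11.000, -16.000°), engaged; cmd=(-56.000, -43.500, -24.000°) → follower=(-84.000, -42.500, 1.000°)
step 1: Δleader=(17.000, 10.000, 24.000°), engaged; cmd=(68.000, 40.500, 36.000°) → follower=(-16.000, -2.000, 37.000°)
step 2: Δleader=(-23.000, -6.000, 25.000°), disengaged; cmd=(0,0,0) → follower holds at (-16.000, -2.000, 37.000°)
step 3: Δleader=(9.000, 19.000, 42.000°), engaged; cmd=(36.000, 76.500, 63.000°) → follower=(20.000, 74.500, 100.000°)
step 4: Δleader=(-8.000, 4.000, 20.000°), engaged; cmd=(-32.000, 16.500, 30.000°) → follower=(-12.000, 91.000, 130.000°)

-84.000 -42.500 1.000
-16.000 -2.000 37.000
-16.000 -2.000 37.000
20.000 74.500 100.000
-12.000 91.000 130.000


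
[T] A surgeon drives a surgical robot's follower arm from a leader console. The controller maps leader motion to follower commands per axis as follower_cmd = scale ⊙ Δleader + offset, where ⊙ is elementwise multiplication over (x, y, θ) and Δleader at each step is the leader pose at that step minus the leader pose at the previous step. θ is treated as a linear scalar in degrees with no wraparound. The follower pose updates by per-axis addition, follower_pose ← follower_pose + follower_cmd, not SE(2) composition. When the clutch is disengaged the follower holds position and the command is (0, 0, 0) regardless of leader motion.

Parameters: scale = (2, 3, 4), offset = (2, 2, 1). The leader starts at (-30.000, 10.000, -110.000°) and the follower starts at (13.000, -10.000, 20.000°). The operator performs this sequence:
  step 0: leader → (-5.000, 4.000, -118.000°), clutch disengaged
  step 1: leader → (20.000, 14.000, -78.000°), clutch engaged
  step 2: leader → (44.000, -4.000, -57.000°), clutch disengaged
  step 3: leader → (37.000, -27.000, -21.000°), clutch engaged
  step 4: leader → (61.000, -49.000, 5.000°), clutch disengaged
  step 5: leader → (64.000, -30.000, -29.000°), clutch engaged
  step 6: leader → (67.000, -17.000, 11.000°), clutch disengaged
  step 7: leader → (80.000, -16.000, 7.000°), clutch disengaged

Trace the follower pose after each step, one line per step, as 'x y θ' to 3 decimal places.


13.000 -10.000 20.000
65.000 22.000 181.000
65.000 22.000 181.000
53.000 -45.000 326.000
53.000 -45.000 326.000
61.000 14.000 191.000
61.000 14.000 191.000
61.000 14.000 191.000

step 0: Δleader=(25.000, -6.000, -8.000°), disengaged; cmd=(0,0,0) → follower holds at (13.000, -10.000, 20.000°)
step 1: Δleader=(25.000, 10.000, 40.000°), engaged; cmd=(52.000, 32.000, 161.000°) → follower=(65.000, 22.000, 181.000°)
step 2: Δleader=(24.000, -18.000, 21.000°), disengaged; cmd=(0,0,0) → follower holds at (65.000, 22.000, 181.000°)
step 3: Δleader=(-7.000, -23.000, 36.000°), engaged; cmd=(-12.000, -67.000, 145.000°) → follower=(53.000, -45.000, 326.000°)
step 4: Δleader=(24.000, -22.000, 26.000°), disengaged; cmd=(0,0,0) → follower holds at (53.000, -45.000, 326.000°)
step 5: Δleader=(3.000, 19.000, -34.000°), engaged; cmd=(8.000, 59.000, -135.000°) → follower=(61.000, 14.000, 191.000°)
step 6: Δleader=(3.000, 13.000, 40.000°), disengaged; cmd=(0,0,0) → follower holds at (61.000, 14.000, 191.000°)
step 7: Δleader=(13.000, 1.000, -4.000°), disengaged; cmd=(0,0,0) → follower holds at (61.000, 14.000, 191.000°)


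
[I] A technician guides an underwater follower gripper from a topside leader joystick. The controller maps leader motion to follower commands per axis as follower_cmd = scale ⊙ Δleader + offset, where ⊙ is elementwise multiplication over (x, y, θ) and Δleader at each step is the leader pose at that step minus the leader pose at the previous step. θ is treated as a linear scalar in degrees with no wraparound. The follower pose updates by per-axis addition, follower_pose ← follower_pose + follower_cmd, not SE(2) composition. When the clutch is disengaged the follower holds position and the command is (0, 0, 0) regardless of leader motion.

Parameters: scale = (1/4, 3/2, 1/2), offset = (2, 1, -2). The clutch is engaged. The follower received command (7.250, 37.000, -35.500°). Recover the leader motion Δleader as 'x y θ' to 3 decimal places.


axis x: (7.250 − 2) / (1/4) = 21.000
axis y: (37.000 − 1) / (3/2) = 24.000
axis θ: (-35.500 − -2) / (1/2) = -67.000

21.000 24.000 -67.000
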